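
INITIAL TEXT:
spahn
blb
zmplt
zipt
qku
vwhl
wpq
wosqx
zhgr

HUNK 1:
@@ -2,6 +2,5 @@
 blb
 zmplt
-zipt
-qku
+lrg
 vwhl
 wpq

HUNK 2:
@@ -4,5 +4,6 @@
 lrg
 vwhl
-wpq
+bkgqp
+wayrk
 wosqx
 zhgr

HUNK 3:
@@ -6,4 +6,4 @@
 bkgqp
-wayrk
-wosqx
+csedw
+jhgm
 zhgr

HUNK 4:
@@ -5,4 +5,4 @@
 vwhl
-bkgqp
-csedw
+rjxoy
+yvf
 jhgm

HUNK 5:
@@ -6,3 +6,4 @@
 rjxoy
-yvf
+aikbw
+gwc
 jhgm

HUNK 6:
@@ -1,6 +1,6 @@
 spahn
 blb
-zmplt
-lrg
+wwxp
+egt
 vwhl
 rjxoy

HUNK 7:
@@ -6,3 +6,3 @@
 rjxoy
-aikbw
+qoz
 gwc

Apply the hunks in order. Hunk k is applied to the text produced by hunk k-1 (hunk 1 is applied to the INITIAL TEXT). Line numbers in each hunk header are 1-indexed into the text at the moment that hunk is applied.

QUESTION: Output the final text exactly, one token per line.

Hunk 1: at line 2 remove [zipt,qku] add [lrg] -> 8 lines: spahn blb zmplt lrg vwhl wpq wosqx zhgr
Hunk 2: at line 4 remove [wpq] add [bkgqp,wayrk] -> 9 lines: spahn blb zmplt lrg vwhl bkgqp wayrk wosqx zhgr
Hunk 3: at line 6 remove [wayrk,wosqx] add [csedw,jhgm] -> 9 lines: spahn blb zmplt lrg vwhl bkgqp csedw jhgm zhgr
Hunk 4: at line 5 remove [bkgqp,csedw] add [rjxoy,yvf] -> 9 lines: spahn blb zmplt lrg vwhl rjxoy yvf jhgm zhgr
Hunk 5: at line 6 remove [yvf] add [aikbw,gwc] -> 10 lines: spahn blb zmplt lrg vwhl rjxoy aikbw gwc jhgm zhgr
Hunk 6: at line 1 remove [zmplt,lrg] add [wwxp,egt] -> 10 lines: spahn blb wwxp egt vwhl rjxoy aikbw gwc jhgm zhgr
Hunk 7: at line 6 remove [aikbw] add [qoz] -> 10 lines: spahn blb wwxp egt vwhl rjxoy qoz gwc jhgm zhgr

Answer: spahn
blb
wwxp
egt
vwhl
rjxoy
qoz
gwc
jhgm
zhgr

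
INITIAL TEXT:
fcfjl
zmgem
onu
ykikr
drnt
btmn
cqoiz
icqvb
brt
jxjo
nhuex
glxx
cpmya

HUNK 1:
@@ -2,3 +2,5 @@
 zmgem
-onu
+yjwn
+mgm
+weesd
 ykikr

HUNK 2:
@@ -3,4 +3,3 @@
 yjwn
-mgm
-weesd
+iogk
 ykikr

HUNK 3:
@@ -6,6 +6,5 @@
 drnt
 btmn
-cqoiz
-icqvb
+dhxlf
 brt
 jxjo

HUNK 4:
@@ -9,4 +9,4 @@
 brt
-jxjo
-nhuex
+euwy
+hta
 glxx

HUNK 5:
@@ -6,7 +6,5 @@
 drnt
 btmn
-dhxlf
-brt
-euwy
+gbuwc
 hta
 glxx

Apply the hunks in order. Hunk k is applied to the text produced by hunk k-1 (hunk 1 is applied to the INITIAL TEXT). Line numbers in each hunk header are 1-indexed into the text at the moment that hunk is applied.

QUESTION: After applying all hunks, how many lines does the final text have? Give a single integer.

Answer: 11

Derivation:
Hunk 1: at line 2 remove [onu] add [yjwn,mgm,weesd] -> 15 lines: fcfjl zmgem yjwn mgm weesd ykikr drnt btmn cqoiz icqvb brt jxjo nhuex glxx cpmya
Hunk 2: at line 3 remove [mgm,weesd] add [iogk] -> 14 lines: fcfjl zmgem yjwn iogk ykikr drnt btmn cqoiz icqvb brt jxjo nhuex glxx cpmya
Hunk 3: at line 6 remove [cqoiz,icqvb] add [dhxlf] -> 13 lines: fcfjl zmgem yjwn iogk ykikr drnt btmn dhxlf brt jxjo nhuex glxx cpmya
Hunk 4: at line 9 remove [jxjo,nhuex] add [euwy,hta] -> 13 lines: fcfjl zmgem yjwn iogk ykikr drnt btmn dhxlf brt euwy hta glxx cpmya
Hunk 5: at line 6 remove [dhxlf,brt,euwy] add [gbuwc] -> 11 lines: fcfjl zmgem yjwn iogk ykikr drnt btmn gbuwc hta glxx cpmya
Final line count: 11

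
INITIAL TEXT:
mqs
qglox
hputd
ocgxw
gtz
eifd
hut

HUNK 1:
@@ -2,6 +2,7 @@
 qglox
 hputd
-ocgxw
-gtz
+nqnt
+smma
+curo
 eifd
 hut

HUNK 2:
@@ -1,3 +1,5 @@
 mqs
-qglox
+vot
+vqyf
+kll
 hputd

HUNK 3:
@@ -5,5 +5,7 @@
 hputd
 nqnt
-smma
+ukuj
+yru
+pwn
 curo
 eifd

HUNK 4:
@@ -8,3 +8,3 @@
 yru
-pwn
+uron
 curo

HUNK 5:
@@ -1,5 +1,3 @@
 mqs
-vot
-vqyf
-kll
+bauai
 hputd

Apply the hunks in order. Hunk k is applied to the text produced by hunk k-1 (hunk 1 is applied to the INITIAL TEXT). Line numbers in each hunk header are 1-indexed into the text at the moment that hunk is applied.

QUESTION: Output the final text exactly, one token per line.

Answer: mqs
bauai
hputd
nqnt
ukuj
yru
uron
curo
eifd
hut

Derivation:
Hunk 1: at line 2 remove [ocgxw,gtz] add [nqnt,smma,curo] -> 8 lines: mqs qglox hputd nqnt smma curo eifd hut
Hunk 2: at line 1 remove [qglox] add [vot,vqyf,kll] -> 10 lines: mqs vot vqyf kll hputd nqnt smma curo eifd hut
Hunk 3: at line 5 remove [smma] add [ukuj,yru,pwn] -> 12 lines: mqs vot vqyf kll hputd nqnt ukuj yru pwn curo eifd hut
Hunk 4: at line 8 remove [pwn] add [uron] -> 12 lines: mqs vot vqyf kll hputd nqnt ukuj yru uron curo eifd hut
Hunk 5: at line 1 remove [vot,vqyf,kll] add [bauai] -> 10 lines: mqs bauai hputd nqnt ukuj yru uron curo eifd hut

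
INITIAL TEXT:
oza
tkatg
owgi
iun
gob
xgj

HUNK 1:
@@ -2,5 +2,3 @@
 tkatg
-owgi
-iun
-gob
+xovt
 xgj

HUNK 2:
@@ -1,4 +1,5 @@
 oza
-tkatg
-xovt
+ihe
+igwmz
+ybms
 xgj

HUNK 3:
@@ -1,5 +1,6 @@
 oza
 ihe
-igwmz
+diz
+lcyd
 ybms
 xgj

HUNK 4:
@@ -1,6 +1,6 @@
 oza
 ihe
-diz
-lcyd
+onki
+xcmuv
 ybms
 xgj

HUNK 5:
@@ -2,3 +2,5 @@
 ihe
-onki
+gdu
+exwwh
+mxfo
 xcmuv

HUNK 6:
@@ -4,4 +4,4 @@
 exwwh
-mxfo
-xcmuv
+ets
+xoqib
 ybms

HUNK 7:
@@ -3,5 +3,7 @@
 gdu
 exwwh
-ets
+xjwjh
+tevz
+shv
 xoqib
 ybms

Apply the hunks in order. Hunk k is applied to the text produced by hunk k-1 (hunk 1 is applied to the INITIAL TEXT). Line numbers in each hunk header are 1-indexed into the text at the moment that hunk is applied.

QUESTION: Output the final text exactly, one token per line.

Answer: oza
ihe
gdu
exwwh
xjwjh
tevz
shv
xoqib
ybms
xgj

Derivation:
Hunk 1: at line 2 remove [owgi,iun,gob] add [xovt] -> 4 lines: oza tkatg xovt xgj
Hunk 2: at line 1 remove [tkatg,xovt] add [ihe,igwmz,ybms] -> 5 lines: oza ihe igwmz ybms xgj
Hunk 3: at line 1 remove [igwmz] add [diz,lcyd] -> 6 lines: oza ihe diz lcyd ybms xgj
Hunk 4: at line 1 remove [diz,lcyd] add [onki,xcmuv] -> 6 lines: oza ihe onki xcmuv ybms xgj
Hunk 5: at line 2 remove [onki] add [gdu,exwwh,mxfo] -> 8 lines: oza ihe gdu exwwh mxfo xcmuv ybms xgj
Hunk 6: at line 4 remove [mxfo,xcmuv] add [ets,xoqib] -> 8 lines: oza ihe gdu exwwh ets xoqib ybms xgj
Hunk 7: at line 3 remove [ets] add [xjwjh,tevz,shv] -> 10 lines: oza ihe gdu exwwh xjwjh tevz shv xoqib ybms xgj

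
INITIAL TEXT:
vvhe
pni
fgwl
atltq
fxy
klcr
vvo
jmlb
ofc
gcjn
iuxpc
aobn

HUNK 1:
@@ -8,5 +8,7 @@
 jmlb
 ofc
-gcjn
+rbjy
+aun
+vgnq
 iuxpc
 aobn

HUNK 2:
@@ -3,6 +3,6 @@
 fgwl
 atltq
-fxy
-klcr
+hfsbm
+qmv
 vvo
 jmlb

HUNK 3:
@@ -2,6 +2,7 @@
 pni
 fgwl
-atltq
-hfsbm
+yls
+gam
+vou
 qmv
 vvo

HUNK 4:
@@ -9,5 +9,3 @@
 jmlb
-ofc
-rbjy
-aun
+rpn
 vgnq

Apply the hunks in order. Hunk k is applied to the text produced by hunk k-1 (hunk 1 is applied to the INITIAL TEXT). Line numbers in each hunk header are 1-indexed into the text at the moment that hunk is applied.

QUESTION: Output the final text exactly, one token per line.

Answer: vvhe
pni
fgwl
yls
gam
vou
qmv
vvo
jmlb
rpn
vgnq
iuxpc
aobn

Derivation:
Hunk 1: at line 8 remove [gcjn] add [rbjy,aun,vgnq] -> 14 lines: vvhe pni fgwl atltq fxy klcr vvo jmlb ofc rbjy aun vgnq iuxpc aobn
Hunk 2: at line 3 remove [fxy,klcr] add [hfsbm,qmv] -> 14 lines: vvhe pni fgwl atltq hfsbm qmv vvo jmlb ofc rbjy aun vgnq iuxpc aobn
Hunk 3: at line 2 remove [atltq,hfsbm] add [yls,gam,vou] -> 15 lines: vvhe pni fgwl yls gam vou qmv vvo jmlb ofc rbjy aun vgnq iuxpc aobn
Hunk 4: at line 9 remove [ofc,rbjy,aun] add [rpn] -> 13 lines: vvhe pni fgwl yls gam vou qmv vvo jmlb rpn vgnq iuxpc aobn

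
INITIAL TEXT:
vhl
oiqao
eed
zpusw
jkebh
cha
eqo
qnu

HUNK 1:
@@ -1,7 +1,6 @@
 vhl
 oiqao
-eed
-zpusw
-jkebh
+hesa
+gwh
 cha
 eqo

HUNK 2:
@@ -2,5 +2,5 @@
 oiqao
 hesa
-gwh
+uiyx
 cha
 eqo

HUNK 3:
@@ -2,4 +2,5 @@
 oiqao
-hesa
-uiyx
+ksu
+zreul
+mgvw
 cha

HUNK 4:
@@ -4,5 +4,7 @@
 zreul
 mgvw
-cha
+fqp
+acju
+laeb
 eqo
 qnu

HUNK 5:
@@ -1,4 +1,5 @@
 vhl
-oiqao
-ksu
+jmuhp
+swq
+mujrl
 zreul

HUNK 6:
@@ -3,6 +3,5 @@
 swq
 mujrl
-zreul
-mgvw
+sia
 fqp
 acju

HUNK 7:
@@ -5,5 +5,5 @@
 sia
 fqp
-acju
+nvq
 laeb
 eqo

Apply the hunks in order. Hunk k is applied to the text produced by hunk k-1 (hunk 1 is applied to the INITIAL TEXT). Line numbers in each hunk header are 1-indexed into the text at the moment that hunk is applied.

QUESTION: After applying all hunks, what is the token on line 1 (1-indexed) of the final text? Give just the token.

Hunk 1: at line 1 remove [eed,zpusw,jkebh] add [hesa,gwh] -> 7 lines: vhl oiqao hesa gwh cha eqo qnu
Hunk 2: at line 2 remove [gwh] add [uiyx] -> 7 lines: vhl oiqao hesa uiyx cha eqo qnu
Hunk 3: at line 2 remove [hesa,uiyx] add [ksu,zreul,mgvw] -> 8 lines: vhl oiqao ksu zreul mgvw cha eqo qnu
Hunk 4: at line 4 remove [cha] add [fqp,acju,laeb] -> 10 lines: vhl oiqao ksu zreul mgvw fqp acju laeb eqo qnu
Hunk 5: at line 1 remove [oiqao,ksu] add [jmuhp,swq,mujrl] -> 11 lines: vhl jmuhp swq mujrl zreul mgvw fqp acju laeb eqo qnu
Hunk 6: at line 3 remove [zreul,mgvw] add [sia] -> 10 lines: vhl jmuhp swq mujrl sia fqp acju laeb eqo qnu
Hunk 7: at line 5 remove [acju] add [nvq] -> 10 lines: vhl jmuhp swq mujrl sia fqp nvq laeb eqo qnu
Final line 1: vhl

Answer: vhl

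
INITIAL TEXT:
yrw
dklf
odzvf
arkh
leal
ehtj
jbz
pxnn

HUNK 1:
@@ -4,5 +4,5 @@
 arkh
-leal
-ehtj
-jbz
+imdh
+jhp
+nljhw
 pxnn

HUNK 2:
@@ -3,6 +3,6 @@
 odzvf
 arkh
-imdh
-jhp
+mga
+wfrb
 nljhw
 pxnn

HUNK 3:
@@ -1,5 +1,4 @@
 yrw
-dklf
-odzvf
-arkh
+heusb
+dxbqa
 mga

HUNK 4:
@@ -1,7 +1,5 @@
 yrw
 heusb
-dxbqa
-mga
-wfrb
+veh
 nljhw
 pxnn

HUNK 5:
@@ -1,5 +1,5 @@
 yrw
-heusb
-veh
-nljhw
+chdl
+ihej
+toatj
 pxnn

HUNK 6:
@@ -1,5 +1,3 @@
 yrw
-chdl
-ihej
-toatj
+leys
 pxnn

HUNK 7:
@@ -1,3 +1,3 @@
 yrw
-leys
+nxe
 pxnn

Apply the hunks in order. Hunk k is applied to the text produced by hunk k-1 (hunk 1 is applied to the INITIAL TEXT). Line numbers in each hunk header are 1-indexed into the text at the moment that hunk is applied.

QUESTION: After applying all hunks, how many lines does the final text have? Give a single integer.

Hunk 1: at line 4 remove [leal,ehtj,jbz] add [imdh,jhp,nljhw] -> 8 lines: yrw dklf odzvf arkh imdh jhp nljhw pxnn
Hunk 2: at line 3 remove [imdh,jhp] add [mga,wfrb] -> 8 lines: yrw dklf odzvf arkh mga wfrb nljhw pxnn
Hunk 3: at line 1 remove [dklf,odzvf,arkh] add [heusb,dxbqa] -> 7 lines: yrw heusb dxbqa mga wfrb nljhw pxnn
Hunk 4: at line 1 remove [dxbqa,mga,wfrb] add [veh] -> 5 lines: yrw heusb veh nljhw pxnn
Hunk 5: at line 1 remove [heusb,veh,nljhw] add [chdl,ihej,toatj] -> 5 lines: yrw chdl ihej toatj pxnn
Hunk 6: at line 1 remove [chdl,ihej,toatj] add [leys] -> 3 lines: yrw leys pxnn
Hunk 7: at line 1 remove [leys] add [nxe] -> 3 lines: yrw nxe pxnn
Final line count: 3

Answer: 3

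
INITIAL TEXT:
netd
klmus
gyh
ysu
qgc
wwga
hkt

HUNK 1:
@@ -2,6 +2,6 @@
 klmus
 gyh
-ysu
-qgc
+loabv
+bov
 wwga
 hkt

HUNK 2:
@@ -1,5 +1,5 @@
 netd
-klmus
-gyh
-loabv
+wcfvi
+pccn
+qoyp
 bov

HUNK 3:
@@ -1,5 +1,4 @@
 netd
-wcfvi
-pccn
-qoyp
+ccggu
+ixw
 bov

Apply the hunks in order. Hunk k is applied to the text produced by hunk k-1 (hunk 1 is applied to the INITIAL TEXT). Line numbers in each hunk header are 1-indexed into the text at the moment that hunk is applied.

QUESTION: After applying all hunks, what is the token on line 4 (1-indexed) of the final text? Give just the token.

Answer: bov

Derivation:
Hunk 1: at line 2 remove [ysu,qgc] add [loabv,bov] -> 7 lines: netd klmus gyh loabv bov wwga hkt
Hunk 2: at line 1 remove [klmus,gyh,loabv] add [wcfvi,pccn,qoyp] -> 7 lines: netd wcfvi pccn qoyp bov wwga hkt
Hunk 3: at line 1 remove [wcfvi,pccn,qoyp] add [ccggu,ixw] -> 6 lines: netd ccggu ixw bov wwga hkt
Final line 4: bov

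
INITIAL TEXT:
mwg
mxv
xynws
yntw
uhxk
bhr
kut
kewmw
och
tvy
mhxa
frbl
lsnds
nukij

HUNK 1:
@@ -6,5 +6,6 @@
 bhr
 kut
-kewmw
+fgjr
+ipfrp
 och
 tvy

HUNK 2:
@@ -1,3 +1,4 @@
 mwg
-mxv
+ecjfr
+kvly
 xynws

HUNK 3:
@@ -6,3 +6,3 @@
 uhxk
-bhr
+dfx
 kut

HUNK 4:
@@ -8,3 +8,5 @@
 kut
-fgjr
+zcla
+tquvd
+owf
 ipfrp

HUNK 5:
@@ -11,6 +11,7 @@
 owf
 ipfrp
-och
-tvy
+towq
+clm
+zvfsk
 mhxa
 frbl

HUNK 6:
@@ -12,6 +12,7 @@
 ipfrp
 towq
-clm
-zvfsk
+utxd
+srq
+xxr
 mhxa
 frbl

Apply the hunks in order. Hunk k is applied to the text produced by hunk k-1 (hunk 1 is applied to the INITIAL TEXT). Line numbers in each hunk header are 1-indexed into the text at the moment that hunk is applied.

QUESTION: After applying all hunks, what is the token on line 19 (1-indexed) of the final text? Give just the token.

Hunk 1: at line 6 remove [kewmw] add [fgjr,ipfrp] -> 15 lines: mwg mxv xynws yntw uhxk bhr kut fgjr ipfrp och tvy mhxa frbl lsnds nukij
Hunk 2: at line 1 remove [mxv] add [ecjfr,kvly] -> 16 lines: mwg ecjfr kvly xynws yntw uhxk bhr kut fgjr ipfrp och tvy mhxa frbl lsnds nukij
Hunk 3: at line 6 remove [bhr] add [dfx] -> 16 lines: mwg ecjfr kvly xynws yntw uhxk dfx kut fgjr ipfrp och tvy mhxa frbl lsnds nukij
Hunk 4: at line 8 remove [fgjr] add [zcla,tquvd,owf] -> 18 lines: mwg ecjfr kvly xynws yntw uhxk dfx kut zcla tquvd owf ipfrp och tvy mhxa frbl lsnds nukij
Hunk 5: at line 11 remove [och,tvy] add [towq,clm,zvfsk] -> 19 lines: mwg ecjfr kvly xynws yntw uhxk dfx kut zcla tquvd owf ipfrp towq clm zvfsk mhxa frbl lsnds nukij
Hunk 6: at line 12 remove [clm,zvfsk] add [utxd,srq,xxr] -> 20 lines: mwg ecjfr kvly xynws yntw uhxk dfx kut zcla tquvd owf ipfrp towq utxd srq xxr mhxa frbl lsnds nukij
Final line 19: lsnds

Answer: lsnds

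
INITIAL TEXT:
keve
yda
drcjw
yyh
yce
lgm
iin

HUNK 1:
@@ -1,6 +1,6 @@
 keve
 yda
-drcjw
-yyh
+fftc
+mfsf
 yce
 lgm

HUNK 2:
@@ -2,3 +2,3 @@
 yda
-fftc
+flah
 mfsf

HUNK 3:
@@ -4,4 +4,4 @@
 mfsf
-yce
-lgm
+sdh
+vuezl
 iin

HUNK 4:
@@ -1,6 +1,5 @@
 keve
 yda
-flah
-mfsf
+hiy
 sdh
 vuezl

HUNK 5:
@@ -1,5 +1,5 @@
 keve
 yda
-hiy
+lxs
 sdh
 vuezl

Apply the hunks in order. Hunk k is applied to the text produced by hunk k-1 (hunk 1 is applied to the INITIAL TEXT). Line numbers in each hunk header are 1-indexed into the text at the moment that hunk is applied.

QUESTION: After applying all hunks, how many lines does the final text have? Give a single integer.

Hunk 1: at line 1 remove [drcjw,yyh] add [fftc,mfsf] -> 7 lines: keve yda fftc mfsf yce lgm iin
Hunk 2: at line 2 remove [fftc] add [flah] -> 7 lines: keve yda flah mfsf yce lgm iin
Hunk 3: at line 4 remove [yce,lgm] add [sdh,vuezl] -> 7 lines: keve yda flah mfsf sdh vuezl iin
Hunk 4: at line 1 remove [flah,mfsf] add [hiy] -> 6 lines: keve yda hiy sdh vuezl iin
Hunk 5: at line 1 remove [hiy] add [lxs] -> 6 lines: keve yda lxs sdh vuezl iin
Final line count: 6

Answer: 6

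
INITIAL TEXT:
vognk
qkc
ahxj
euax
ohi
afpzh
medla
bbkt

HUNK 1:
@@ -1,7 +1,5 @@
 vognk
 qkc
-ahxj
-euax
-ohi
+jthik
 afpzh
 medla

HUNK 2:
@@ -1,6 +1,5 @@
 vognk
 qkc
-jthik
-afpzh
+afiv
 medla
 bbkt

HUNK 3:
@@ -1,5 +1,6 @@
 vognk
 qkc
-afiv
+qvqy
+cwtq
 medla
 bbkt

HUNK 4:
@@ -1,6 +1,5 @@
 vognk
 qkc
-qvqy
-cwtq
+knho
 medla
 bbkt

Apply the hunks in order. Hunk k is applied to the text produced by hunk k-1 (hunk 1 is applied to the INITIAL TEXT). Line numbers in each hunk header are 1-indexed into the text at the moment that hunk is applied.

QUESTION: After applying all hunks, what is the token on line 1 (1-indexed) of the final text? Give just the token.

Hunk 1: at line 1 remove [ahxj,euax,ohi] add [jthik] -> 6 lines: vognk qkc jthik afpzh medla bbkt
Hunk 2: at line 1 remove [jthik,afpzh] add [afiv] -> 5 lines: vognk qkc afiv medla bbkt
Hunk 3: at line 1 remove [afiv] add [qvqy,cwtq] -> 6 lines: vognk qkc qvqy cwtq medla bbkt
Hunk 4: at line 1 remove [qvqy,cwtq] add [knho] -> 5 lines: vognk qkc knho medla bbkt
Final line 1: vognk

Answer: vognk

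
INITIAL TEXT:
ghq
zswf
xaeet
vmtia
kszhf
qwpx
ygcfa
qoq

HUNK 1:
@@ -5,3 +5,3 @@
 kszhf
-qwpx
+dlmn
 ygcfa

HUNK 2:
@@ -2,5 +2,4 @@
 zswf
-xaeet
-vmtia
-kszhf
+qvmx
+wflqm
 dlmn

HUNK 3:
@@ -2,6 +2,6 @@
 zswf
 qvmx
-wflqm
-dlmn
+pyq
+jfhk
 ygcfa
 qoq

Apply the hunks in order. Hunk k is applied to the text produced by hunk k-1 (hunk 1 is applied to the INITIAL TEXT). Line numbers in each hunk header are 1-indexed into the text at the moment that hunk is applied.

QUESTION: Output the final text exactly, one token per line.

Hunk 1: at line 5 remove [qwpx] add [dlmn] -> 8 lines: ghq zswf xaeet vmtia kszhf dlmn ygcfa qoq
Hunk 2: at line 2 remove [xaeet,vmtia,kszhf] add [qvmx,wflqm] -> 7 lines: ghq zswf qvmx wflqm dlmn ygcfa qoq
Hunk 3: at line 2 remove [wflqm,dlmn] add [pyq,jfhk] -> 7 lines: ghq zswf qvmx pyq jfhk ygcfa qoq

Answer: ghq
zswf
qvmx
pyq
jfhk
ygcfa
qoq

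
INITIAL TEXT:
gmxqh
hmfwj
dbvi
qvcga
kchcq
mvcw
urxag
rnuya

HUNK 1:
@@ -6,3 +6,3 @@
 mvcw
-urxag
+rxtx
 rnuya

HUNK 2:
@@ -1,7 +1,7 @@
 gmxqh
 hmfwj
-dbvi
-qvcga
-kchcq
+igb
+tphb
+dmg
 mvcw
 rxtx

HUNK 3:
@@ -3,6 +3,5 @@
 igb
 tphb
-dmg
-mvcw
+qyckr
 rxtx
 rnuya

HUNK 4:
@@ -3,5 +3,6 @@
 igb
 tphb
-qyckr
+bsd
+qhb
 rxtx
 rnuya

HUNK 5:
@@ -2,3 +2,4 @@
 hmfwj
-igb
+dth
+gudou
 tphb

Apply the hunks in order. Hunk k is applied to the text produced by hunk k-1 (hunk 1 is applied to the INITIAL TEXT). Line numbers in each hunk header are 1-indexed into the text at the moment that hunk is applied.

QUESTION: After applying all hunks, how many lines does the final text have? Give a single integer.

Answer: 9

Derivation:
Hunk 1: at line 6 remove [urxag] add [rxtx] -> 8 lines: gmxqh hmfwj dbvi qvcga kchcq mvcw rxtx rnuya
Hunk 2: at line 1 remove [dbvi,qvcga,kchcq] add [igb,tphb,dmg] -> 8 lines: gmxqh hmfwj igb tphb dmg mvcw rxtx rnuya
Hunk 3: at line 3 remove [dmg,mvcw] add [qyckr] -> 7 lines: gmxqh hmfwj igb tphb qyckr rxtx rnuya
Hunk 4: at line 3 remove [qyckr] add [bsd,qhb] -> 8 lines: gmxqh hmfwj igb tphb bsd qhb rxtx rnuya
Hunk 5: at line 2 remove [igb] add [dth,gudou] -> 9 lines: gmxqh hmfwj dth gudou tphb bsd qhb rxtx rnuya
Final line count: 9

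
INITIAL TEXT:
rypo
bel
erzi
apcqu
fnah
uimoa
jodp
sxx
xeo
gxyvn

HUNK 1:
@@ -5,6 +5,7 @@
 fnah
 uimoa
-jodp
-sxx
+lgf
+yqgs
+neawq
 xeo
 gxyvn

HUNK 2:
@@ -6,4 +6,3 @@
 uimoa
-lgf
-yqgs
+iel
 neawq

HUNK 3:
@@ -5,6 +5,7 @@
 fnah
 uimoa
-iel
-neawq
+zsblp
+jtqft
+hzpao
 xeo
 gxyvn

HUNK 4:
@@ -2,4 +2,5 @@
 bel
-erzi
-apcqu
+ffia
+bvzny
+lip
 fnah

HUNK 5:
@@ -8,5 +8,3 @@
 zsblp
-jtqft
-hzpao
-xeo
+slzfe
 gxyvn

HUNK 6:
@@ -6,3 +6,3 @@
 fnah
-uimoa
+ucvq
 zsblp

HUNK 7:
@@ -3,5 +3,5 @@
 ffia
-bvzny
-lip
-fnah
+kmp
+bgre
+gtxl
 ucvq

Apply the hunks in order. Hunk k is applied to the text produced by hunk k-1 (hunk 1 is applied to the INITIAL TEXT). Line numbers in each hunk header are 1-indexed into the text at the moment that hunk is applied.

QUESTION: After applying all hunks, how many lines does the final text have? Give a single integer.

Answer: 10

Derivation:
Hunk 1: at line 5 remove [jodp,sxx] add [lgf,yqgs,neawq] -> 11 lines: rypo bel erzi apcqu fnah uimoa lgf yqgs neawq xeo gxyvn
Hunk 2: at line 6 remove [lgf,yqgs] add [iel] -> 10 lines: rypo bel erzi apcqu fnah uimoa iel neawq xeo gxyvn
Hunk 3: at line 5 remove [iel,neawq] add [zsblp,jtqft,hzpao] -> 11 lines: rypo bel erzi apcqu fnah uimoa zsblp jtqft hzpao xeo gxyvn
Hunk 4: at line 2 remove [erzi,apcqu] add [ffia,bvzny,lip] -> 12 lines: rypo bel ffia bvzny lip fnah uimoa zsblp jtqft hzpao xeo gxyvn
Hunk 5: at line 8 remove [jtqft,hzpao,xeo] add [slzfe] -> 10 lines: rypo bel ffia bvzny lip fnah uimoa zsblp slzfe gxyvn
Hunk 6: at line 6 remove [uimoa] add [ucvq] -> 10 lines: rypo bel ffia bvzny lip fnah ucvq zsblp slzfe gxyvn
Hunk 7: at line 3 remove [bvzny,lip,fnah] add [kmp,bgre,gtxl] -> 10 lines: rypo bel ffia kmp bgre gtxl ucvq zsblp slzfe gxyvn
Final line count: 10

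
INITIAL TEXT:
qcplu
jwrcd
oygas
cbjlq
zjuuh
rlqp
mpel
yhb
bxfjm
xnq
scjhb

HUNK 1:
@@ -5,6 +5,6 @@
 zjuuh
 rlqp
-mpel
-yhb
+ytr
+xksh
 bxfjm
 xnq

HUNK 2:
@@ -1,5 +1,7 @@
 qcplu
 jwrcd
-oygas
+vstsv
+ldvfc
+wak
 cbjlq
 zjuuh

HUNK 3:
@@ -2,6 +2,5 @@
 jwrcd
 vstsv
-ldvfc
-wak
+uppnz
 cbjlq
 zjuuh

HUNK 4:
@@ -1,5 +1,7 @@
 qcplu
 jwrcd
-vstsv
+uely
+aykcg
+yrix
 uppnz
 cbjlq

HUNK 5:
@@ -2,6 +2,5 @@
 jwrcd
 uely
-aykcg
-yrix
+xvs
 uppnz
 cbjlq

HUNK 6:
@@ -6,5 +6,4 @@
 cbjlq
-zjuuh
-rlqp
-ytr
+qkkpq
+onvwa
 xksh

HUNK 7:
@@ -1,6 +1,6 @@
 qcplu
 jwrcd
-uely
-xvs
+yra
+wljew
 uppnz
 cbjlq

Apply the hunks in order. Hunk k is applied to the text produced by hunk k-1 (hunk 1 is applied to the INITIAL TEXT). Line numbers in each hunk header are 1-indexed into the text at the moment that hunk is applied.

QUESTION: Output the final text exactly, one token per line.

Hunk 1: at line 5 remove [mpel,yhb] add [ytr,xksh] -> 11 lines: qcplu jwrcd oygas cbjlq zjuuh rlqp ytr xksh bxfjm xnq scjhb
Hunk 2: at line 1 remove [oygas] add [vstsv,ldvfc,wak] -> 13 lines: qcplu jwrcd vstsv ldvfc wak cbjlq zjuuh rlqp ytr xksh bxfjm xnq scjhb
Hunk 3: at line 2 remove [ldvfc,wak] add [uppnz] -> 12 lines: qcplu jwrcd vstsv uppnz cbjlq zjuuh rlqp ytr xksh bxfjm xnq scjhb
Hunk 4: at line 1 remove [vstsv] add [uely,aykcg,yrix] -> 14 lines: qcplu jwrcd uely aykcg yrix uppnz cbjlq zjuuh rlqp ytr xksh bxfjm xnq scjhb
Hunk 5: at line 2 remove [aykcg,yrix] add [xvs] -> 13 lines: qcplu jwrcd uely xvs uppnz cbjlq zjuuh rlqp ytr xksh bxfjm xnq scjhb
Hunk 6: at line 6 remove [zjuuh,rlqp,ytr] add [qkkpq,onvwa] -> 12 lines: qcplu jwrcd uely xvs uppnz cbjlq qkkpq onvwa xksh bxfjm xnq scjhb
Hunk 7: at line 1 remove [uely,xvs] add [yra,wljew] -> 12 lines: qcplu jwrcd yra wljew uppnz cbjlq qkkpq onvwa xksh bxfjm xnq scjhb

Answer: qcplu
jwrcd
yra
wljew
uppnz
cbjlq
qkkpq
onvwa
xksh
bxfjm
xnq
scjhb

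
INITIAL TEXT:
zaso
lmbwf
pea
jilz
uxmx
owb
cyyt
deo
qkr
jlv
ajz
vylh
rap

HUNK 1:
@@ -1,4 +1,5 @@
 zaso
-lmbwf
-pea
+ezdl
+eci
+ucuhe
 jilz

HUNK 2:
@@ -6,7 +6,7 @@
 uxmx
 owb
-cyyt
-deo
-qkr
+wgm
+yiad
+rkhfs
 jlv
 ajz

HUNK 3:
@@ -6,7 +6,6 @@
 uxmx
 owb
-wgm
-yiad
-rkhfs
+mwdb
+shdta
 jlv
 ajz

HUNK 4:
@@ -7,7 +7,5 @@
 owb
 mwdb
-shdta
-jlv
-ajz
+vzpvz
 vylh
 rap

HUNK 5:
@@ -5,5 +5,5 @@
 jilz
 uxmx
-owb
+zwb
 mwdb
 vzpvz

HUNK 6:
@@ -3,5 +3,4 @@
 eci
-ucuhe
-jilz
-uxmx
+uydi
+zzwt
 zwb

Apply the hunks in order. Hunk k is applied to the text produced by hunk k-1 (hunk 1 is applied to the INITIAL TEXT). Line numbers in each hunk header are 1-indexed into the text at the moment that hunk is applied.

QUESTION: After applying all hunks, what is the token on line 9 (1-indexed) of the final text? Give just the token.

Hunk 1: at line 1 remove [lmbwf,pea] add [ezdl,eci,ucuhe] -> 14 lines: zaso ezdl eci ucuhe jilz uxmx owb cyyt deo qkr jlv ajz vylh rap
Hunk 2: at line 6 remove [cyyt,deo,qkr] add [wgm,yiad,rkhfs] -> 14 lines: zaso ezdl eci ucuhe jilz uxmx owb wgm yiad rkhfs jlv ajz vylh rap
Hunk 3: at line 6 remove [wgm,yiad,rkhfs] add [mwdb,shdta] -> 13 lines: zaso ezdl eci ucuhe jilz uxmx owb mwdb shdta jlv ajz vylh rap
Hunk 4: at line 7 remove [shdta,jlv,ajz] add [vzpvz] -> 11 lines: zaso ezdl eci ucuhe jilz uxmx owb mwdb vzpvz vylh rap
Hunk 5: at line 5 remove [owb] add [zwb] -> 11 lines: zaso ezdl eci ucuhe jilz uxmx zwb mwdb vzpvz vylh rap
Hunk 6: at line 3 remove [ucuhe,jilz,uxmx] add [uydi,zzwt] -> 10 lines: zaso ezdl eci uydi zzwt zwb mwdb vzpvz vylh rap
Final line 9: vylh

Answer: vylh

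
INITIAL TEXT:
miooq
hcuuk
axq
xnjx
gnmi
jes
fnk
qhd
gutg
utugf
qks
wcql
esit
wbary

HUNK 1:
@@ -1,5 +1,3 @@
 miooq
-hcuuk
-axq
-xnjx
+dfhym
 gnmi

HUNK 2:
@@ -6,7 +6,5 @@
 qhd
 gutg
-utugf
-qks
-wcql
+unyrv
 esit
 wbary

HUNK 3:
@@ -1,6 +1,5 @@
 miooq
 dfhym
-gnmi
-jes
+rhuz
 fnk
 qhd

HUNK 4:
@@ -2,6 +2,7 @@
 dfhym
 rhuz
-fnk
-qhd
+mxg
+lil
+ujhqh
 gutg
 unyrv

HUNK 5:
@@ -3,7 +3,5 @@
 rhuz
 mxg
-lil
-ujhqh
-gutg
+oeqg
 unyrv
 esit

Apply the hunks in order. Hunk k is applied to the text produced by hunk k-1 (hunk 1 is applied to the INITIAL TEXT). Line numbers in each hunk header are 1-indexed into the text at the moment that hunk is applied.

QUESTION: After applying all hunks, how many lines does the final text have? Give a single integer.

Answer: 8

Derivation:
Hunk 1: at line 1 remove [hcuuk,axq,xnjx] add [dfhym] -> 12 lines: miooq dfhym gnmi jes fnk qhd gutg utugf qks wcql esit wbary
Hunk 2: at line 6 remove [utugf,qks,wcql] add [unyrv] -> 10 lines: miooq dfhym gnmi jes fnk qhd gutg unyrv esit wbary
Hunk 3: at line 1 remove [gnmi,jes] add [rhuz] -> 9 lines: miooq dfhym rhuz fnk qhd gutg unyrv esit wbary
Hunk 4: at line 2 remove [fnk,qhd] add [mxg,lil,ujhqh] -> 10 lines: miooq dfhym rhuz mxg lil ujhqh gutg unyrv esit wbary
Hunk 5: at line 3 remove [lil,ujhqh,gutg] add [oeqg] -> 8 lines: miooq dfhym rhuz mxg oeqg unyrv esit wbary
Final line count: 8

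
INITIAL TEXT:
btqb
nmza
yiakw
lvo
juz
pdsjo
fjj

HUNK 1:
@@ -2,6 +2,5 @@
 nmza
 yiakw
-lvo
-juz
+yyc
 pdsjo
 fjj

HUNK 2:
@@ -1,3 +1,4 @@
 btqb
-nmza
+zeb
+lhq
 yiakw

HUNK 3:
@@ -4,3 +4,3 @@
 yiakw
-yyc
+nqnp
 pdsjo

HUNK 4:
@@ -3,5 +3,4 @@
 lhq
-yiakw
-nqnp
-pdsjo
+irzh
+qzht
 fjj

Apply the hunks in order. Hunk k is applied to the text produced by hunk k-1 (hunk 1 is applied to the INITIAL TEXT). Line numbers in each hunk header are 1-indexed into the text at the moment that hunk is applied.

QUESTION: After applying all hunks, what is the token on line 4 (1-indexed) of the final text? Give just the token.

Hunk 1: at line 2 remove [lvo,juz] add [yyc] -> 6 lines: btqb nmza yiakw yyc pdsjo fjj
Hunk 2: at line 1 remove [nmza] add [zeb,lhq] -> 7 lines: btqb zeb lhq yiakw yyc pdsjo fjj
Hunk 3: at line 4 remove [yyc] add [nqnp] -> 7 lines: btqb zeb lhq yiakw nqnp pdsjo fjj
Hunk 4: at line 3 remove [yiakw,nqnp,pdsjo] add [irzh,qzht] -> 6 lines: btqb zeb lhq irzh qzht fjj
Final line 4: irzh

Answer: irzh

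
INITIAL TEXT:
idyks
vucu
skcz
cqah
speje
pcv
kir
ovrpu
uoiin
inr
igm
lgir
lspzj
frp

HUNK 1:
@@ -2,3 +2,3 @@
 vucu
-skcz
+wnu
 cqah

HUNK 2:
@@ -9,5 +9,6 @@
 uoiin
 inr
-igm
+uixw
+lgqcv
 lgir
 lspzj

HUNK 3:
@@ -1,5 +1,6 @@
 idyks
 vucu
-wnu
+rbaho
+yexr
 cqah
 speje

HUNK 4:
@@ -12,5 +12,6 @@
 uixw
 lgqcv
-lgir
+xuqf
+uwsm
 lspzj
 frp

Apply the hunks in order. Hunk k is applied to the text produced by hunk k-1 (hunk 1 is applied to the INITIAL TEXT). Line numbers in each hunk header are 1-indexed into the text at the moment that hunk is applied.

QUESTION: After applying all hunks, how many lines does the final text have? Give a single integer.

Answer: 17

Derivation:
Hunk 1: at line 2 remove [skcz] add [wnu] -> 14 lines: idyks vucu wnu cqah speje pcv kir ovrpu uoiin inr igm lgir lspzj frp
Hunk 2: at line 9 remove [igm] add [uixw,lgqcv] -> 15 lines: idyks vucu wnu cqah speje pcv kir ovrpu uoiin inr uixw lgqcv lgir lspzj frp
Hunk 3: at line 1 remove [wnu] add [rbaho,yexr] -> 16 lines: idyks vucu rbaho yexr cqah speje pcv kir ovrpu uoiin inr uixw lgqcv lgir lspzj frp
Hunk 4: at line 12 remove [lgir] add [xuqf,uwsm] -> 17 lines: idyks vucu rbaho yexr cqah speje pcv kir ovrpu uoiin inr uixw lgqcv xuqf uwsm lspzj frp
Final line count: 17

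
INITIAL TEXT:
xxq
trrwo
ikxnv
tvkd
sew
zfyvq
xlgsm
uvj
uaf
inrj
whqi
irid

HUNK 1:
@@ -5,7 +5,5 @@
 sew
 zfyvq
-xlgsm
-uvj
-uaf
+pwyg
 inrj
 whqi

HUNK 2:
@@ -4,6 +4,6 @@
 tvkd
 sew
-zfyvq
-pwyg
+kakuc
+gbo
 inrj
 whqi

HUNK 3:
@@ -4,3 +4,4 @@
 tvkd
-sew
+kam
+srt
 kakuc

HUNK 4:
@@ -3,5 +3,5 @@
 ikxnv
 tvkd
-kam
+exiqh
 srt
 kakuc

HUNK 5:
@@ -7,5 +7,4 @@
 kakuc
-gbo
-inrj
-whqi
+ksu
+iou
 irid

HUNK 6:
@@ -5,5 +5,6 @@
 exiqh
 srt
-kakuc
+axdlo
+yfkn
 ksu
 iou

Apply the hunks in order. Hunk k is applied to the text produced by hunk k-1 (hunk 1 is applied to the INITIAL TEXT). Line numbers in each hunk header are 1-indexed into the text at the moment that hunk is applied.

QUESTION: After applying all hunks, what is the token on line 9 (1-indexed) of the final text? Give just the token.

Answer: ksu

Derivation:
Hunk 1: at line 5 remove [xlgsm,uvj,uaf] add [pwyg] -> 10 lines: xxq trrwo ikxnv tvkd sew zfyvq pwyg inrj whqi irid
Hunk 2: at line 4 remove [zfyvq,pwyg] add [kakuc,gbo] -> 10 lines: xxq trrwo ikxnv tvkd sew kakuc gbo inrj whqi irid
Hunk 3: at line 4 remove [sew] add [kam,srt] -> 11 lines: xxq trrwo ikxnv tvkd kam srt kakuc gbo inrj whqi irid
Hunk 4: at line 3 remove [kam] add [exiqh] -> 11 lines: xxq trrwo ikxnv tvkd exiqh srt kakuc gbo inrj whqi irid
Hunk 5: at line 7 remove [gbo,inrj,whqi] add [ksu,iou] -> 10 lines: xxq trrwo ikxnv tvkd exiqh srt kakuc ksu iou irid
Hunk 6: at line 5 remove [kakuc] add [axdlo,yfkn] -> 11 lines: xxq trrwo ikxnv tvkd exiqh srt axdlo yfkn ksu iou irid
Final line 9: ksu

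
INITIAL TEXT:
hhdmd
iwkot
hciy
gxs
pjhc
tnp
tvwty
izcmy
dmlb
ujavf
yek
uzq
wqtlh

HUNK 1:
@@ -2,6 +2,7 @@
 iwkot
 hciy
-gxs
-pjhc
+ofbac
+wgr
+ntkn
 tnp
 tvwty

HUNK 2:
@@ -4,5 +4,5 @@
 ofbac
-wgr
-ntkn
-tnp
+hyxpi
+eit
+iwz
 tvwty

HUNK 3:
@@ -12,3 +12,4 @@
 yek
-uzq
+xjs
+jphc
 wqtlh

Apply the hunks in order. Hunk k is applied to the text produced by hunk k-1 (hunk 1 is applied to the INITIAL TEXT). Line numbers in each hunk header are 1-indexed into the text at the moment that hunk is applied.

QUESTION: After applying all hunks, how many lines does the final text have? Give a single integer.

Answer: 15

Derivation:
Hunk 1: at line 2 remove [gxs,pjhc] add [ofbac,wgr,ntkn] -> 14 lines: hhdmd iwkot hciy ofbac wgr ntkn tnp tvwty izcmy dmlb ujavf yek uzq wqtlh
Hunk 2: at line 4 remove [wgr,ntkn,tnp] add [hyxpi,eit,iwz] -> 14 lines: hhdmd iwkot hciy ofbac hyxpi eit iwz tvwty izcmy dmlb ujavf yek uzq wqtlh
Hunk 3: at line 12 remove [uzq] add [xjs,jphc] -> 15 lines: hhdmd iwkot hciy ofbac hyxpi eit iwz tvwty izcmy dmlb ujavf yek xjs jphc wqtlh
Final line count: 15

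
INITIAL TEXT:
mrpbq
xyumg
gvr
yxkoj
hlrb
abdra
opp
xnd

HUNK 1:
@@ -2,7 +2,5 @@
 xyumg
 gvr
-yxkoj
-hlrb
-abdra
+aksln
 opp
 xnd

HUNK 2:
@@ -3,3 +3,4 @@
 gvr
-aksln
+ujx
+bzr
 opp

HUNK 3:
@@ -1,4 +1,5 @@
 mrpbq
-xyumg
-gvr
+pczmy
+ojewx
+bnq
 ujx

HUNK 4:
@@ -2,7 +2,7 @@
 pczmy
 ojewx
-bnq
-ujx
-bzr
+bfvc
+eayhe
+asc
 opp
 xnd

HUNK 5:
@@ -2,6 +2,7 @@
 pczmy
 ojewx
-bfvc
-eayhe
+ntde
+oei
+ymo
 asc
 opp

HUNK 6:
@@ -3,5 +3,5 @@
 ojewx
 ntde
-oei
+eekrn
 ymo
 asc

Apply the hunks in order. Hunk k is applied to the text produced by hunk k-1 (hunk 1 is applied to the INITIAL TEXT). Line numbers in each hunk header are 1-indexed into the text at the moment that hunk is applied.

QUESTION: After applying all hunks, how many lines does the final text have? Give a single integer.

Answer: 9

Derivation:
Hunk 1: at line 2 remove [yxkoj,hlrb,abdra] add [aksln] -> 6 lines: mrpbq xyumg gvr aksln opp xnd
Hunk 2: at line 3 remove [aksln] add [ujx,bzr] -> 7 lines: mrpbq xyumg gvr ujx bzr opp xnd
Hunk 3: at line 1 remove [xyumg,gvr] add [pczmy,ojewx,bnq] -> 8 lines: mrpbq pczmy ojewx bnq ujx bzr opp xnd
Hunk 4: at line 2 remove [bnq,ujx,bzr] add [bfvc,eayhe,asc] -> 8 lines: mrpbq pczmy ojewx bfvc eayhe asc opp xnd
Hunk 5: at line 2 remove [bfvc,eayhe] add [ntde,oei,ymo] -> 9 lines: mrpbq pczmy ojewx ntde oei ymo asc opp xnd
Hunk 6: at line 3 remove [oei] add [eekrn] -> 9 lines: mrpbq pczmy ojewx ntde eekrn ymo asc opp xnd
Final line count: 9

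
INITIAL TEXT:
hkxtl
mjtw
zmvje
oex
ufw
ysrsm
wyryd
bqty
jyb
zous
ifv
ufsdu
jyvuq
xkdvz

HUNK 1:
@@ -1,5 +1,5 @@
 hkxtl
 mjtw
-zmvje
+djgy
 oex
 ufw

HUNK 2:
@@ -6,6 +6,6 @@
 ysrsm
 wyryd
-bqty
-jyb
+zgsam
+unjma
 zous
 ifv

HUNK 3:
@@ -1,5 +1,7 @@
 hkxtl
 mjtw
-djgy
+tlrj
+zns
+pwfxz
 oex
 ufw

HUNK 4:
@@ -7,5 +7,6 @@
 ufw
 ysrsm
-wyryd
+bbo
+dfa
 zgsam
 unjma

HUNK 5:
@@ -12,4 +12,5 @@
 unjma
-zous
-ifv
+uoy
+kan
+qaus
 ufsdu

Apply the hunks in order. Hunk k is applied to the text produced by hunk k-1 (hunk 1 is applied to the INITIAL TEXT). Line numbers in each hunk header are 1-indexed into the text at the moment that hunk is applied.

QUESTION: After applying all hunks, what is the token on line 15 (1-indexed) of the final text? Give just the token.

Hunk 1: at line 1 remove [zmvje] add [djgy] -> 14 lines: hkxtl mjtw djgy oex ufw ysrsm wyryd bqty jyb zous ifv ufsdu jyvuq xkdvz
Hunk 2: at line 6 remove [bqty,jyb] add [zgsam,unjma] -> 14 lines: hkxtl mjtw djgy oex ufw ysrsm wyryd zgsam unjma zous ifv ufsdu jyvuq xkdvz
Hunk 3: at line 1 remove [djgy] add [tlrj,zns,pwfxz] -> 16 lines: hkxtl mjtw tlrj zns pwfxz oex ufw ysrsm wyryd zgsam unjma zous ifv ufsdu jyvuq xkdvz
Hunk 4: at line 7 remove [wyryd] add [bbo,dfa] -> 17 lines: hkxtl mjtw tlrj zns pwfxz oex ufw ysrsm bbo dfa zgsam unjma zous ifv ufsdu jyvuq xkdvz
Hunk 5: at line 12 remove [zous,ifv] add [uoy,kan,qaus] -> 18 lines: hkxtl mjtw tlrj zns pwfxz oex ufw ysrsm bbo dfa zgsam unjma uoy kan qaus ufsdu jyvuq xkdvz
Final line 15: qaus

Answer: qaus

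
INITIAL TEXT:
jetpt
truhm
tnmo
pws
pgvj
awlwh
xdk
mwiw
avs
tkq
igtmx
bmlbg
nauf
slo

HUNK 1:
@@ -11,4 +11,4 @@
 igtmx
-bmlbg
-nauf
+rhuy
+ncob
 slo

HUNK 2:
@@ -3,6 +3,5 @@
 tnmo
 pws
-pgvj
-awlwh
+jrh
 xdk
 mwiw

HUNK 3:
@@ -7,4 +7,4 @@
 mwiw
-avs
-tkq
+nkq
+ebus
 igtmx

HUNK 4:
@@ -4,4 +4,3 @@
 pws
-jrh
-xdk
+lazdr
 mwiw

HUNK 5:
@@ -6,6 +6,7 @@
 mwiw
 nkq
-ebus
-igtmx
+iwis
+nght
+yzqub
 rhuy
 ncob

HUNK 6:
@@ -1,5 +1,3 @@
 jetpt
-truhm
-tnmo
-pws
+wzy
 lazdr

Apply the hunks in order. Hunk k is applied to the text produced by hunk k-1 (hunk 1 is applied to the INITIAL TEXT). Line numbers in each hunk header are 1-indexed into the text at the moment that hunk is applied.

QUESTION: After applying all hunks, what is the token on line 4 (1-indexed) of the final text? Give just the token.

Answer: mwiw

Derivation:
Hunk 1: at line 11 remove [bmlbg,nauf] add [rhuy,ncob] -> 14 lines: jetpt truhm tnmo pws pgvj awlwh xdk mwiw avs tkq igtmx rhuy ncob slo
Hunk 2: at line 3 remove [pgvj,awlwh] add [jrh] -> 13 lines: jetpt truhm tnmo pws jrh xdk mwiw avs tkq igtmx rhuy ncob slo
Hunk 3: at line 7 remove [avs,tkq] add [nkq,ebus] -> 13 lines: jetpt truhm tnmo pws jrh xdk mwiw nkq ebus igtmx rhuy ncob slo
Hunk 4: at line 4 remove [jrh,xdk] add [lazdr] -> 12 lines: jetpt truhm tnmo pws lazdr mwiw nkq ebus igtmx rhuy ncob slo
Hunk 5: at line 6 remove [ebus,igtmx] add [iwis,nght,yzqub] -> 13 lines: jetpt truhm tnmo pws lazdr mwiw nkq iwis nght yzqub rhuy ncob slo
Hunk 6: at line 1 remove [truhm,tnmo,pws] add [wzy] -> 11 lines: jetpt wzy lazdr mwiw nkq iwis nght yzqub rhuy ncob slo
Final line 4: mwiw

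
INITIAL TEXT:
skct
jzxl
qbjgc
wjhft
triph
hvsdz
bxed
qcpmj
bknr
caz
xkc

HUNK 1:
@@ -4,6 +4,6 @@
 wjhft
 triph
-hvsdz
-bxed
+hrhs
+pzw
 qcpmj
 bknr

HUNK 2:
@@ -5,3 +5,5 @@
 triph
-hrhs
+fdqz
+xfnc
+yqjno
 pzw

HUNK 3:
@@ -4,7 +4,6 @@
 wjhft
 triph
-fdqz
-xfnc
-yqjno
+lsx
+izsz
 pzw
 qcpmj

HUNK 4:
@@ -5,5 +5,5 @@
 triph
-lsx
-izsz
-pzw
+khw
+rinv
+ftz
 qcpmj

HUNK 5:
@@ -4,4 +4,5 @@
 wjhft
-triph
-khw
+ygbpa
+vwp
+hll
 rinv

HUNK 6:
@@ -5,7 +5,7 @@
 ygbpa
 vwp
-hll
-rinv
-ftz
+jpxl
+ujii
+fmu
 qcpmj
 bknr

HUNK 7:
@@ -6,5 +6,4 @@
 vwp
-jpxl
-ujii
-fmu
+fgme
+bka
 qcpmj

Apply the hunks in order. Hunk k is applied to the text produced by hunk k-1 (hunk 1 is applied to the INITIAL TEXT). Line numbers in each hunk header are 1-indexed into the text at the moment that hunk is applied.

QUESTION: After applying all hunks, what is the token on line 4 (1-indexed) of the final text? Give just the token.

Hunk 1: at line 4 remove [hvsdz,bxed] add [hrhs,pzw] -> 11 lines: skct jzxl qbjgc wjhft triph hrhs pzw qcpmj bknr caz xkc
Hunk 2: at line 5 remove [hrhs] add [fdqz,xfnc,yqjno] -> 13 lines: skct jzxl qbjgc wjhft triph fdqz xfnc yqjno pzw qcpmj bknr caz xkc
Hunk 3: at line 4 remove [fdqz,xfnc,yqjno] add [lsx,izsz] -> 12 lines: skct jzxl qbjgc wjhft triph lsx izsz pzw qcpmj bknr caz xkc
Hunk 4: at line 5 remove [lsx,izsz,pzw] add [khw,rinv,ftz] -> 12 lines: skct jzxl qbjgc wjhft triph khw rinv ftz qcpmj bknr caz xkc
Hunk 5: at line 4 remove [triph,khw] add [ygbpa,vwp,hll] -> 13 lines: skct jzxl qbjgc wjhft ygbpa vwp hll rinv ftz qcpmj bknr caz xkc
Hunk 6: at line 5 remove [hll,rinv,ftz] add [jpxl,ujii,fmu] -> 13 lines: skct jzxl qbjgc wjhft ygbpa vwp jpxl ujii fmu qcpmj bknr caz xkc
Hunk 7: at line 6 remove [jpxl,ujii,fmu] add [fgme,bka] -> 12 lines: skct jzxl qbjgc wjhft ygbpa vwp fgme bka qcpmj bknr caz xkc
Final line 4: wjhft

Answer: wjhft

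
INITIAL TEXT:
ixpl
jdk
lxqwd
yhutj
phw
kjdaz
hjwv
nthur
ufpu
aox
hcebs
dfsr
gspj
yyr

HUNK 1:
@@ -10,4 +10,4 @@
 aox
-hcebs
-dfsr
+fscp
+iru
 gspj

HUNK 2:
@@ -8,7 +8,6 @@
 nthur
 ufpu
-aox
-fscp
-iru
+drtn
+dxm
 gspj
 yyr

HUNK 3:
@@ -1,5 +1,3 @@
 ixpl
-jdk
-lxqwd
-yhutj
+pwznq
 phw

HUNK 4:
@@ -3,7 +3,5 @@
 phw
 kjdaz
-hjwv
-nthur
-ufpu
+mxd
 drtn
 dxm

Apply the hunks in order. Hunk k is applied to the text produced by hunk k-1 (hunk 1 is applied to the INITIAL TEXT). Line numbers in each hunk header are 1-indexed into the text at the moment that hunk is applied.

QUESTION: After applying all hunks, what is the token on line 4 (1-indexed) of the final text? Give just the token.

Answer: kjdaz

Derivation:
Hunk 1: at line 10 remove [hcebs,dfsr] add [fscp,iru] -> 14 lines: ixpl jdk lxqwd yhutj phw kjdaz hjwv nthur ufpu aox fscp iru gspj yyr
Hunk 2: at line 8 remove [aox,fscp,iru] add [drtn,dxm] -> 13 lines: ixpl jdk lxqwd yhutj phw kjdaz hjwv nthur ufpu drtn dxm gspj yyr
Hunk 3: at line 1 remove [jdk,lxqwd,yhutj] add [pwznq] -> 11 lines: ixpl pwznq phw kjdaz hjwv nthur ufpu drtn dxm gspj yyr
Hunk 4: at line 3 remove [hjwv,nthur,ufpu] add [mxd] -> 9 lines: ixpl pwznq phw kjdaz mxd drtn dxm gspj yyr
Final line 4: kjdaz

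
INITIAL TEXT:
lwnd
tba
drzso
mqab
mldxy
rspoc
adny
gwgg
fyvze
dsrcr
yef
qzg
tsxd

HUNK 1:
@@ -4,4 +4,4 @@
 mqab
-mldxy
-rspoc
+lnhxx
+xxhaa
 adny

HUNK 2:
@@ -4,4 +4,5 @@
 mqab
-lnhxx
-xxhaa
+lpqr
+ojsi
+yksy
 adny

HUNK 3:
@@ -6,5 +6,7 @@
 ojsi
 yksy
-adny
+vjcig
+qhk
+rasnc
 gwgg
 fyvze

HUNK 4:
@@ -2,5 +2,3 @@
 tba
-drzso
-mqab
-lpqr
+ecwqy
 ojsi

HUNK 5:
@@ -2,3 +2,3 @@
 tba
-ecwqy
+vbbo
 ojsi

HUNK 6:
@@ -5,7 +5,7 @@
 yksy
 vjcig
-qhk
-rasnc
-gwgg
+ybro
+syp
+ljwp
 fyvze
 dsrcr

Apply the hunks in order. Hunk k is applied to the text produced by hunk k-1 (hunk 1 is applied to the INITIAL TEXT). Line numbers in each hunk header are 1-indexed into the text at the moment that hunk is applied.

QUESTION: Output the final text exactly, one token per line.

Answer: lwnd
tba
vbbo
ojsi
yksy
vjcig
ybro
syp
ljwp
fyvze
dsrcr
yef
qzg
tsxd

Derivation:
Hunk 1: at line 4 remove [mldxy,rspoc] add [lnhxx,xxhaa] -> 13 lines: lwnd tba drzso mqab lnhxx xxhaa adny gwgg fyvze dsrcr yef qzg tsxd
Hunk 2: at line 4 remove [lnhxx,xxhaa] add [lpqr,ojsi,yksy] -> 14 lines: lwnd tba drzso mqab lpqr ojsi yksy adny gwgg fyvze dsrcr yef qzg tsxd
Hunk 3: at line 6 remove [adny] add [vjcig,qhk,rasnc] -> 16 lines: lwnd tba drzso mqab lpqr ojsi yksy vjcig qhk rasnc gwgg fyvze dsrcr yef qzg tsxd
Hunk 4: at line 2 remove [drzso,mqab,lpqr] add [ecwqy] -> 14 lines: lwnd tba ecwqy ojsi yksy vjcig qhk rasnc gwgg fyvze dsrcr yef qzg tsxd
Hunk 5: at line 2 remove [ecwqy] add [vbbo] -> 14 lines: lwnd tba vbbo ojsi yksy vjcig qhk rasnc gwgg fyvze dsrcr yef qzg tsxd
Hunk 6: at line 5 remove [qhk,rasnc,gwgg] add [ybro,syp,ljwp] -> 14 lines: lwnd tba vbbo ojsi yksy vjcig ybro syp ljwp fyvze dsrcr yef qzg tsxd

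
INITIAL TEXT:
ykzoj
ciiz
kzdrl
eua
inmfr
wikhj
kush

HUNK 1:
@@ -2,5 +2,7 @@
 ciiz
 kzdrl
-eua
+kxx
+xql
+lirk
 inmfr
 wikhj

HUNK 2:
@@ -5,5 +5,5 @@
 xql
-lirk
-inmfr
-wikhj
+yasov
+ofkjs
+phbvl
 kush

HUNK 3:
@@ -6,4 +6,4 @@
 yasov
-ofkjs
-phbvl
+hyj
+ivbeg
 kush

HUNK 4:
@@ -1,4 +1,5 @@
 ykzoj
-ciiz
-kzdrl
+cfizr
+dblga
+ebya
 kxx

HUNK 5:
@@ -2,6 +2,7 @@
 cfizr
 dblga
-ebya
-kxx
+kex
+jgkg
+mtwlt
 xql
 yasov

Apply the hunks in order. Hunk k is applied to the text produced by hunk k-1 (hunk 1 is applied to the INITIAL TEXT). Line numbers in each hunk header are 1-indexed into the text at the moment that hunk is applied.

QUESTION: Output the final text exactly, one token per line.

Hunk 1: at line 2 remove [eua] add [kxx,xql,lirk] -> 9 lines: ykzoj ciiz kzdrl kxx xql lirk inmfr wikhj kush
Hunk 2: at line 5 remove [lirk,inmfr,wikhj] add [yasov,ofkjs,phbvl] -> 9 lines: ykzoj ciiz kzdrl kxx xql yasov ofkjs phbvl kush
Hunk 3: at line 6 remove [ofkjs,phbvl] add [hyj,ivbeg] -> 9 lines: ykzoj ciiz kzdrl kxx xql yasov hyj ivbeg kush
Hunk 4: at line 1 remove [ciiz,kzdrl] add [cfizr,dblga,ebya] -> 10 lines: ykzoj cfizr dblga ebya kxx xql yasov hyj ivbeg kush
Hunk 5: at line 2 remove [ebya,kxx] add [kex,jgkg,mtwlt] -> 11 lines: ykzoj cfizr dblga kex jgkg mtwlt xql yasov hyj ivbeg kush

Answer: ykzoj
cfizr
dblga
kex
jgkg
mtwlt
xql
yasov
hyj
ivbeg
kush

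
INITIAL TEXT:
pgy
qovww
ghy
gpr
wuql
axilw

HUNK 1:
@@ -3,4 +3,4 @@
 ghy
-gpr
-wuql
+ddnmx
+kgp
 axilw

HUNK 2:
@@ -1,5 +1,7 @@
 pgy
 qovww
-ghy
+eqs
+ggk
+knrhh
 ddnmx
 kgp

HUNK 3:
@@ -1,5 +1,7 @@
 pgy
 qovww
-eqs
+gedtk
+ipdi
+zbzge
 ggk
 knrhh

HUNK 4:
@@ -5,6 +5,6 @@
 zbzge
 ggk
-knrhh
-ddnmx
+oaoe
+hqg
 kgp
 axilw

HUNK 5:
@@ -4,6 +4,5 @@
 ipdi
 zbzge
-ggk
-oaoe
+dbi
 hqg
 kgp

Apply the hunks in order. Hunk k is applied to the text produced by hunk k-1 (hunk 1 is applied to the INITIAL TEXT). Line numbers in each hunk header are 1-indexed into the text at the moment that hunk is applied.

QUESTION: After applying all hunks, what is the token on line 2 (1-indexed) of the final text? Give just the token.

Answer: qovww

Derivation:
Hunk 1: at line 3 remove [gpr,wuql] add [ddnmx,kgp] -> 6 lines: pgy qovww ghy ddnmx kgp axilw
Hunk 2: at line 1 remove [ghy] add [eqs,ggk,knrhh] -> 8 lines: pgy qovww eqs ggk knrhh ddnmx kgp axilw
Hunk 3: at line 1 remove [eqs] add [gedtk,ipdi,zbzge] -> 10 lines: pgy qovww gedtk ipdi zbzge ggk knrhh ddnmx kgp axilw
Hunk 4: at line 5 remove [knrhh,ddnmx] add [oaoe,hqg] -> 10 lines: pgy qovww gedtk ipdi zbzge ggk oaoe hqg kgp axilw
Hunk 5: at line 4 remove [ggk,oaoe] add [dbi] -> 9 lines: pgy qovww gedtk ipdi zbzge dbi hqg kgp axilw
Final line 2: qovww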